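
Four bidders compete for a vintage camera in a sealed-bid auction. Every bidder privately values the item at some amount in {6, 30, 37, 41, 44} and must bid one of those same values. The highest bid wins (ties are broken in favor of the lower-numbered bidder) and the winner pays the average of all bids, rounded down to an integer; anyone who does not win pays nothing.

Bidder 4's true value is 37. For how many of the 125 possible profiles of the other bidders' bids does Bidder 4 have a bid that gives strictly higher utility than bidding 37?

Others bid (6, 6, 6): truth gives 24; bid 30 gives 25 > 24. Violating.
Others bid (6, 6, 37): truth gives 0; bid 41 gives 15 > 0. Violating.
Others bid (6, 6, 41): truth gives 0; bid 44 gives 13 > 0. Violating.
Others bid (6, 30, 37): truth gives 0; bid 41 gives 9 > 0. Violating.
Others bid (6, 6, 30): truth gives 18; no alternative beats it.
Others bid (6, 6, 44): truth gives 0; no alternative beats it.
(Checking all 125 profiles: 40 have a profitable deviation, 85 do not.)

40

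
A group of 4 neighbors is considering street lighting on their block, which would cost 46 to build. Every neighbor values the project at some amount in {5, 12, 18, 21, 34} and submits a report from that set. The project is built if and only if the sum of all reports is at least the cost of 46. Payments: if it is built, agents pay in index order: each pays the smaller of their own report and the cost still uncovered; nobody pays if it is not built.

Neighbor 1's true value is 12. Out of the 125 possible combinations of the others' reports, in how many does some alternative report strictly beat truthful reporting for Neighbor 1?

99

Others report (5, 5, 34): truth gives 0; report 5 gives 7 > 0. Violating.
Others report (5, 12, 34): truth gives 0; report 5 gives 7 > 0. Violating.
Others report (5, 18, 18): truth gives 0; report 5 gives 7 > 0. Violating.
Others report (5, 18, 21): truth gives 0; report 5 gives 7 > 0. Violating.
Others report (5, 5, 5): truth gives 0; no alternative beats it.
Others report (5, 5, 12): truth gives 0; no alternative beats it.
(Checking all 125 profiles: 99 have a profitable deviation, 26 do not.)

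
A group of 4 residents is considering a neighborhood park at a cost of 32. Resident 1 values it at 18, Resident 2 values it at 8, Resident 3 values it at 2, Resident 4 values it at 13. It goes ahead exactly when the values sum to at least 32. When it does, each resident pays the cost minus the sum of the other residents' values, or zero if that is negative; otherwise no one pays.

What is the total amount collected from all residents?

Total value 41 ≥ cost 32, so it is built.
Resident 1: others sum to 23; max(0, 32 - 23) = 9.
Resident 2: others sum to 33; max(0, 32 - 33) = 0.
Resident 3: others sum to 39; max(0, 32 - 39) = 0.
Resident 4: others sum to 28; max(0, 32 - 28) = 4.
Total collected = 9 + 0 + 0 + 4 = 13.

13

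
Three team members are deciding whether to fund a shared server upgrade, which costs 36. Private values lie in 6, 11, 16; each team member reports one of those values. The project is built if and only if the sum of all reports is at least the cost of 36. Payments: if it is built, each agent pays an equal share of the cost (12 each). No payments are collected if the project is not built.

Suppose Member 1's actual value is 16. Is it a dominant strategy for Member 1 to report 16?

Yes

Check each profile of the others' reports and compare truth against every alternative report.
Others report (6, 16): truth gives 4, best alternative gives 0.
Others report (11, 11): truth gives 4, best alternative gives 0.
Others report (16, 6): truth gives 4, best alternative gives 0.
Others report (11, 16): truth gives 4, best alternative gives 4.
Others report (16, 11): truth gives 4, best alternative gives 4.
Others report (16, 16): truth gives 4, best alternative gives 4.
(Remaining 3 profiles checked similarly; truth is weakly best in each.)
In every case the truthful report is at least as good as any alternative, so it is a dominant strategy.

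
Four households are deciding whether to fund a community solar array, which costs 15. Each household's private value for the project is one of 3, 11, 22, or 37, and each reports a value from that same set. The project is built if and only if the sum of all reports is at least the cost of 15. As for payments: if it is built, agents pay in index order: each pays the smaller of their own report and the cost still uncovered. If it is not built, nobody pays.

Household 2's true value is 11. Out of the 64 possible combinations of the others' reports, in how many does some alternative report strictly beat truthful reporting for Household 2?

Others report (3, 3, 11): truth gives 0; report 3 gives 8 > 0. Violating.
Others report (3, 3, 22): truth gives 0; report 3 gives 8 > 0. Violating.
Others report (3, 3, 37): truth gives 0; report 3 gives 8 > 0. Violating.
Others report (3, 11, 3): truth gives 0; report 3 gives 8 > 0. Violating.
Others report (3, 3, 3): truth gives 0; no alternative beats it.
Others report (22, 3, 3): truth gives 11; no alternative beats it.
(Checking all 64 profiles: 31 have a profitable deviation, 33 do not.)

31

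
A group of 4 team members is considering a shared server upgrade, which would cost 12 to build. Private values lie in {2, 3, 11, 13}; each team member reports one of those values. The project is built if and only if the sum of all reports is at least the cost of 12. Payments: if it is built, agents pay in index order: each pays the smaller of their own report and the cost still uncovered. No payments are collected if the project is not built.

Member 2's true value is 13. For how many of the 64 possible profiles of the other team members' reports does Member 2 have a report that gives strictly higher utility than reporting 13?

Others report (2, 2, 11): truth gives 3; report 2 gives 11 > 3. Violating.
Others report (2, 2, 13): truth gives 3; report 2 gives 11 > 3. Violating.
Others report (2, 3, 11): truth gives 3; report 2 gives 11 > 3. Violating.
Others report (2, 3, 13): truth gives 3; report 2 gives 11 > 3. Violating.
Others report (2, 2, 2): truth gives 3; no alternative beats it.
Others report (2, 2, 3): truth gives 3; no alternative beats it.
(Checking all 64 profiles: 25 have a profitable deviation, 39 do not.)

25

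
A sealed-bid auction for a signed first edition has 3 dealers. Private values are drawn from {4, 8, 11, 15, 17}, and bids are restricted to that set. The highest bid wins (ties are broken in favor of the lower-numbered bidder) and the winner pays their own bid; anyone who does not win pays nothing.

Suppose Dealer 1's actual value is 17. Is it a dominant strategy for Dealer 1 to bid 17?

Consider the case where Dealer 2 bids 4 and Dealer 3 bids 4.
Truthful bid 17: wins, pays 17, utility 17 - 17 = 0.
Bid 4 instead: wins, pays 4, utility 17 - 4 = 13.
Since 13 > 0, bidding 4 is strictly better here, so truthful bidding is not dominant.

No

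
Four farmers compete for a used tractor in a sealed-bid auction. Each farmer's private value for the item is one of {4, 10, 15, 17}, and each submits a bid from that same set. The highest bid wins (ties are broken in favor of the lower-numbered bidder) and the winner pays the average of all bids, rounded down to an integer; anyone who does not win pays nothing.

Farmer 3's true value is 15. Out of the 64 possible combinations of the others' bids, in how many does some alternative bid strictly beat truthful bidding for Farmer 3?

24

Others bid (4, 4, 4): truth gives 9; bid 10 gives 10 > 9. Violating.
Others bid (4, 4, 10): truth gives 7; bid 10 gives 8 > 7. Violating.
Others bid (4, 4, 17): truth gives 0; bid 17 gives 5 > 0. Violating.
Others bid (4, 10, 17): truth gives 0; bid 17 gives 3 > 0. Violating.
Others bid (4, 4, 15): truth gives 6; no alternative beats it.
Others bid (4, 10, 4): truth gives 7; no alternative beats it.
(Checking all 64 profiles: 24 have a profitable deviation, 40 do not.)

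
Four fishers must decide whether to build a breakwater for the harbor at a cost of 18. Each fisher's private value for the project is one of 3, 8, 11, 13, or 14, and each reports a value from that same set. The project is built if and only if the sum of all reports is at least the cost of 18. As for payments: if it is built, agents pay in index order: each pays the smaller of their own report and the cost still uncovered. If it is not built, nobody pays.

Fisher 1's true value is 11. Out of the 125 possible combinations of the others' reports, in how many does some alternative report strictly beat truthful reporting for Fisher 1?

Others report (3, 3, 8): truth gives 0; report 8 gives 3 > 0. Violating.
Others report (3, 3, 11): truth gives 0; report 3 gives 8 > 0. Violating.
Others report (3, 3, 13): truth gives 0; report 3 gives 8 > 0. Violating.
Others report (3, 3, 14): truth gives 0; report 3 gives 8 > 0. Violating.
Others report (3, 3, 3): truth gives 0; no alternative beats it.
(Checking all 125 profiles: 124 have a profitable deviation, 1 does not.)

124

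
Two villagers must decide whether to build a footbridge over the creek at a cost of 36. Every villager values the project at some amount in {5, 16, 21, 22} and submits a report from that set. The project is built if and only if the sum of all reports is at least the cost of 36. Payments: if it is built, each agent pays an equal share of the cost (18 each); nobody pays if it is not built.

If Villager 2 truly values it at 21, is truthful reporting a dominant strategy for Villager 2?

Yes

Check each profile of the others' reports and compare truth against every alternative report.
Others report (16): truth gives 3, best alternative gives 3.
Others report (21): truth gives 3, best alternative gives 3.
Others report (22): truth gives 3, best alternative gives 3.
Others report (5): truth gives 0, best alternative gives 0.
In every case the truthful report is at least as good as any alternative, so it is a dominant strategy.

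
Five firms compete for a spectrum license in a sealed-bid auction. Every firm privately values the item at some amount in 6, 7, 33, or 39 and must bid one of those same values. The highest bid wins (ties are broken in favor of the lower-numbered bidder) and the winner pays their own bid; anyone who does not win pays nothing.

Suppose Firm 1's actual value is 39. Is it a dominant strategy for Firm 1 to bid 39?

Consider the case where Firm 2 bids 6, Firm 3 bids 6, Firm 4 bids 6 and Firm 5 bids 6.
Truthful bid 39: wins, pays 39, utility 39 - 39 = 0.
Bid 6 instead: wins, pays 6, utility 39 - 6 = 33.
Since 33 > 0, bidding 6 is strictly better here, so truthful bidding is not dominant.

No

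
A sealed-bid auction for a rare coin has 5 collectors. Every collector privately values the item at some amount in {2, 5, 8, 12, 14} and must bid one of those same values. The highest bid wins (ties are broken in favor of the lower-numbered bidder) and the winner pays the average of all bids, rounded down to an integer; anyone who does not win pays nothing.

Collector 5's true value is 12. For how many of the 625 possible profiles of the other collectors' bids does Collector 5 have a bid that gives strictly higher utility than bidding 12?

186

Others bid (2, 2, 2, 2): truth gives 8; bid 5 gives 10 > 8. Violating.
Others bid (2, 2, 2, 5): truth gives 8; bid 8 gives 9 > 8. Violating.
Others bid (2, 2, 2, 12): truth gives 0; bid 14 gives 6 > 0. Violating.
Others bid (2, 2, 5, 2): truth gives 8; bid 8 gives 9 > 8. Violating.
Others bid (2, 2, 2, 8): truth gives 7; no alternative beats it.
Others bid (2, 2, 2, 14): truth gives 0; no alternative beats it.
(Checking all 625 profiles: 186 have a profitable deviation, 439 do not.)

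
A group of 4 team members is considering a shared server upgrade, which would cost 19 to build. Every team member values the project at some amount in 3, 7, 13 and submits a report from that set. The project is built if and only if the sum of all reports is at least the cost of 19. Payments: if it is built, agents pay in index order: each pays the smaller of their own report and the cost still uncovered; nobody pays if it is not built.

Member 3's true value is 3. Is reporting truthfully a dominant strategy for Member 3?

Check each profile of the others' reports and compare truth against every alternative report.
Others report (3, 3, 7): truth gives 0, best alternative gives -4.
Others report (3, 3, 13): truth gives 0, best alternative gives -4.
Others report (3, 7, 3): truth gives 0, best alternative gives -4.
Others report (3, 7, 7): truth gives 0, best alternative gives -4.
Others report (3, 7, 13): truth gives 0, best alternative gives -4.
Others report (7, 3, 3): truth gives 0, best alternative gives -4.
(Remaining 21 profiles checked similarly; truth is weakly best in each.)
In every case the truthful report is at least as good as any alternative, so it is a dominant strategy.

Yes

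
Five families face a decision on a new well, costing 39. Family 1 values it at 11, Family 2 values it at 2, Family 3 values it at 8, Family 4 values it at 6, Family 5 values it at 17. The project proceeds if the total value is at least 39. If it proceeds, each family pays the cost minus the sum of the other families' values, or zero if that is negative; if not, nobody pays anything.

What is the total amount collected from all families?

Total value 44 ≥ cost 39, so it is built.
Family 1: others sum to 33; max(0, 39 - 33) = 6.
Family 2: others sum to 42; max(0, 39 - 42) = 0.
Family 3: others sum to 36; max(0, 39 - 36) = 3.
Family 4: others sum to 38; max(0, 39 - 38) = 1.
Family 5: others sum to 27; max(0, 39 - 27) = 12.
Total collected = 6 + 0 + 3 + 1 + 12 = 22.

22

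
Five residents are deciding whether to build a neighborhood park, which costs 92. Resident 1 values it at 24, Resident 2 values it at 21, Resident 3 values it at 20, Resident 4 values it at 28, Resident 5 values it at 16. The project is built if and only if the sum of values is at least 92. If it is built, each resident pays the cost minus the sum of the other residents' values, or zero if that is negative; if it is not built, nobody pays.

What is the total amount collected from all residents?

25

Total value 109 ≥ cost 92, so it is built.
Resident 1: others sum to 85; max(0, 92 - 85) = 7.
Resident 2: others sum to 88; max(0, 92 - 88) = 4.
Resident 3: others sum to 89; max(0, 92 - 89) = 3.
Resident 4: others sum to 81; max(0, 92 - 81) = 11.
Resident 5: others sum to 93; max(0, 92 - 93) = 0.
Total collected = 7 + 4 + 3 + 11 + 0 = 25.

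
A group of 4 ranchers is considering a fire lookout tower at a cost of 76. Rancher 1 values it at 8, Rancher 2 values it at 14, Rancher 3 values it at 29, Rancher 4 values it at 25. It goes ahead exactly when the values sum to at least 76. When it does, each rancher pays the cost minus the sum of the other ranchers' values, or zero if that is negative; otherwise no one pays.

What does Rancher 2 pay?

Total value 76 ≥ cost 76, so the project is built.
The other ranchers' values sum to 62.
Cost minus that sum is 76 - 62 = 14.

14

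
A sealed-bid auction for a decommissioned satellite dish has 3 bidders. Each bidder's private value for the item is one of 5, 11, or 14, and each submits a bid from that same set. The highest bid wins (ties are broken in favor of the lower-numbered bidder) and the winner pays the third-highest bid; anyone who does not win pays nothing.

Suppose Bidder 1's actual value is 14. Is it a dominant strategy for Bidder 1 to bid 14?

Check each profile of the others' bids and compare truth against every alternative bid.
Others bid (5, 14): truth gives 9, best alternative gives 0.
Others bid (14, 5): truth gives 9, best alternative gives 0.
Others bid (11, 14): truth gives 3, best alternative gives 0.
Others bid (14, 11): truth gives 3, best alternative gives 0.
Others bid (5, 5): truth gives 9, best alternative gives 9.
Others bid (5, 11): truth gives 9, best alternative gives 9.
(Remaining 3 profiles checked similarly; truth is weakly best in each.)
In every case the truthful bid is at least as good as any alternative, so it is a dominant strategy.

Yes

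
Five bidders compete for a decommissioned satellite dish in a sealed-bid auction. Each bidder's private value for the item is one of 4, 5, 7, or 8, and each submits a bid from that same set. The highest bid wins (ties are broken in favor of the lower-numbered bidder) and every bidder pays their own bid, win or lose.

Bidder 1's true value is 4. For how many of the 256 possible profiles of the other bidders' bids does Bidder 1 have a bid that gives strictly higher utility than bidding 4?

80

Others bid (4, 4, 4, 5): truth gives -4; bid 5 gives -1 > -4. Violating.
Others bid (4, 4, 4, 7): truth gives -4; bid 7 gives -3 > -4. Violating.
Others bid (4, 4, 5, 4): truth gives -4; bid 5 gives -1 > -4. Violating.
Others bid (4, 4, 5, 5): truth gives -4; bid 5 gives -1 > -4. Violating.
Others bid (4, 4, 4, 4): truth gives 0; no alternative beats it.
Others bid (4, 4, 4, 8): truth gives -4; no alternative beats it.
(Checking all 256 profiles: 80 have a profitable deviation, 176 do not.)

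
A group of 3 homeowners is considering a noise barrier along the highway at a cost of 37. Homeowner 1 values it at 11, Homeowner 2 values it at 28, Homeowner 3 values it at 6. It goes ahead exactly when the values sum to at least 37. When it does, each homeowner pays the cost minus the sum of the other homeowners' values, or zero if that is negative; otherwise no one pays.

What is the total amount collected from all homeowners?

23

Total value 45 ≥ cost 37, so it is built.
Homeowner 1: others sum to 34; max(0, 37 - 34) = 3.
Homeowner 2: others sum to 17; max(0, 37 - 17) = 20.
Homeowner 3: others sum to 39; max(0, 37 - 39) = 0.
Total collected = 3 + 20 + 0 = 23.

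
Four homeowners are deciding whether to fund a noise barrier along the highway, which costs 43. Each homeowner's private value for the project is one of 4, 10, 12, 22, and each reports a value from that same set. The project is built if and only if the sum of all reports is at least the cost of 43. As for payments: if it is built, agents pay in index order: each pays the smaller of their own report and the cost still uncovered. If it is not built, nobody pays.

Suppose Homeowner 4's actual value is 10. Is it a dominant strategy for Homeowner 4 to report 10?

Check each profile of the others' reports and compare truth against every alternative report.
Others report (4, 22, 22): truth gives 10, best alternative gives 10.
Others report (10, 12, 22): truth gives 10, best alternative gives 10.
Others report (10, 22, 12): truth gives 10, best alternative gives 10.
Others report (10, 22, 22): truth gives 10, best alternative gives 10.
Others report (12, 10, 22): truth gives 10, best alternative gives 10.
Others report (12, 12, 22): truth gives 10, best alternative gives 10.
(Remaining 58 profiles checked similarly; truth is weakly best in each.)
In every case the truthful report is at least as good as any alternative, so it is a dominant strategy.

Yes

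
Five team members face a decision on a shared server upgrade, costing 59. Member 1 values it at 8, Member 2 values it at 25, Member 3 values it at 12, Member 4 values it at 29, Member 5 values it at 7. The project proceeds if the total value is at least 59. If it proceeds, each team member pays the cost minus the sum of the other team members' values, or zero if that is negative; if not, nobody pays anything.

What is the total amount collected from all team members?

10

Total value 81 ≥ cost 59, so it is built.
Member 1: others sum to 73; max(0, 59 - 73) = 0.
Member 2: others sum to 56; max(0, 59 - 56) = 3.
Member 3: others sum to 69; max(0, 59 - 69) = 0.
Member 4: others sum to 52; max(0, 59 - 52) = 7.
Member 5: others sum to 74; max(0, 59 - 74) = 0.
Total collected = 0 + 3 + 0 + 7 + 0 = 10.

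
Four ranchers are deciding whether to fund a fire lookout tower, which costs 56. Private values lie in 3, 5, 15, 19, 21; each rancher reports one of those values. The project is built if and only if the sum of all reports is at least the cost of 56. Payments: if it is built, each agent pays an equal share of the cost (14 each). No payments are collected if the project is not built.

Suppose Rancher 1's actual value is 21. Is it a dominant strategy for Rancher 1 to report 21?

Check each profile of the others' reports and compare truth against every alternative report.
Others report (5, 15, 15): truth gives 7, best alternative gives 0.
Others report (15, 5, 15): truth gives 7, best alternative gives 0.
Others report (15, 15, 5): truth gives 7, best alternative gives 0.
Others report (3, 15, 19): truth gives 7, best alternative gives 7.
Others report (3, 15, 21): truth gives 7, best alternative gives 7.
Others report (3, 19, 15): truth gives 7, best alternative gives 7.
(Remaining 119 profiles checked similarly; truth is weakly best in each.)
In every case the truthful report is at least as good as any alternative, so it is a dominant strategy.

Yes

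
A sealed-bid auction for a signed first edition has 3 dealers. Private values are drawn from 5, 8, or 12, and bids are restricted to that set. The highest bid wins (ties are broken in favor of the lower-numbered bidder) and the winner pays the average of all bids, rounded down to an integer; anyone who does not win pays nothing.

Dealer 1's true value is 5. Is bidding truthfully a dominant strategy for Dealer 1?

Yes

Check each profile of the others' bids and compare truth against every alternative bid.
Others bid (8, 8): truth gives 0, best alternative gives -3.
Others bid (5, 8): truth gives 0, best alternative gives -2.
Others bid (8, 5): truth gives 0, best alternative gives -2.
Others bid (5, 5): truth gives 0, best alternative gives -1.
Others bid (5, 12): truth gives 0, best alternative gives 0.
Others bid (8, 12): truth gives 0, best alternative gives 0.
(Remaining 3 profiles checked similarly; truth is weakly best in each.)
In every case the truthful bid is at least as good as any alternative, so it is a dominant strategy.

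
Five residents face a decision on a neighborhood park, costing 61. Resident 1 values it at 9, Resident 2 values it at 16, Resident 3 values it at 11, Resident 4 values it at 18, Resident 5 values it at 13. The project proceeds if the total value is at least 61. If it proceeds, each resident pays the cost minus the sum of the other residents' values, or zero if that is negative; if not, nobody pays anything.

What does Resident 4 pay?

Total value 67 ≥ cost 61, so the project is built.
The other residents' values sum to 49.
Cost minus that sum is 61 - 49 = 12.

12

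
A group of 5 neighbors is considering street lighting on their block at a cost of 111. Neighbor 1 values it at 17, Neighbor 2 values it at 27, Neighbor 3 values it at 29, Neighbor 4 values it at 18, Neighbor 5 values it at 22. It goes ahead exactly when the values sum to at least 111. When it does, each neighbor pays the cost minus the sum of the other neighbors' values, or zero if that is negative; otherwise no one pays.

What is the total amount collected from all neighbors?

Total value 113 ≥ cost 111, so it is built.
Neighbor 1: others sum to 96; max(0, 111 - 96) = 15.
Neighbor 2: others sum to 86; max(0, 111 - 86) = 25.
Neighbor 3: others sum to 84; max(0, 111 - 84) = 27.
Neighbor 4: others sum to 95; max(0, 111 - 95) = 16.
Neighbor 5: others sum to 91; max(0, 111 - 91) = 20.
Total collected = 15 + 25 + 27 + 16 + 20 = 103.

103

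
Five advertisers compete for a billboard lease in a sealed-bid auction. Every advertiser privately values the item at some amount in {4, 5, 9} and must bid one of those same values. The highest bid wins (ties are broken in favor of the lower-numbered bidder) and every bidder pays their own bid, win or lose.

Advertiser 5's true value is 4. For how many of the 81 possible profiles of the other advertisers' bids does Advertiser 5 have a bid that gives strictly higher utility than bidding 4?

Others bid (4, 4, 4, 4): truth gives -4; bid 5 gives -1 > -4. Violating.
Others bid (4, 4, 4, 5): truth gives -4; no alternative beats it.
Others bid (4, 4, 4, 9): truth gives -4; no alternative beats it.
(Checking all 81 profiles: 1 has a profitable deviation, 80 do not.)

1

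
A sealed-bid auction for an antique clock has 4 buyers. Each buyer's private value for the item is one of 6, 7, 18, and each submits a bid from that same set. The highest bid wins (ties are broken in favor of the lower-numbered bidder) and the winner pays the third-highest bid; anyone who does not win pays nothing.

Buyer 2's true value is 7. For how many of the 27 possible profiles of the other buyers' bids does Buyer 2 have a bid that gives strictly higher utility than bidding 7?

3

Others bid (6, 6, 18): truth gives 0; bid 18 gives 1 > 0. Violating.
Others bid (6, 18, 6): truth gives 0; bid 18 gives 1 > 0. Violating.
Others bid (7, 6, 6): truth gives 0; bid 18 gives 1 > 0. Violating.
Others bid (6, 6, 6): truth gives 1; no alternative beats it.
Others bid (6, 6, 7): truth gives 1; no alternative beats it.
(Checking all 27 profiles: 3 have a profitable deviation, 24 do not.)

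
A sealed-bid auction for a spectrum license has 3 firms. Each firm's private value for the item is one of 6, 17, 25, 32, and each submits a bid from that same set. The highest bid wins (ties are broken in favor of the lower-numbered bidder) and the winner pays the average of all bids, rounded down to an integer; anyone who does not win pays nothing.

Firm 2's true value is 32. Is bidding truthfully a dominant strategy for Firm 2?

Consider the case where Firm 1 bids 6 and Firm 3 bids 6.
Truthful bid 32: wins, pays 14, utility 32 - 14 = 18.
Bid 17 instead: wins, pays 9, utility 32 - 9 = 23.
Since 23 > 18, bidding 17 is strictly better here, so truthful bidding is not dominant.

No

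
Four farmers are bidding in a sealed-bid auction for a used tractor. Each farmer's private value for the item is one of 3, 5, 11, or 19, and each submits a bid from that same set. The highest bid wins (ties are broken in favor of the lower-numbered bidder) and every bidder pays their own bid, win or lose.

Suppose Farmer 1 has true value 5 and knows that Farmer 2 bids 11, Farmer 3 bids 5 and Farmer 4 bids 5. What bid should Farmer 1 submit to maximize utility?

Bid 3: loses but pays 3, utility -3.
Bid 5: loses but pays 5, utility -5.
Bid 11: wins, pays 11, utility 5 - 11 = -6.
Bid 19: wins, pays 19, utility 5 - 19 = -14.
The best choice is 3 with utility -3.

3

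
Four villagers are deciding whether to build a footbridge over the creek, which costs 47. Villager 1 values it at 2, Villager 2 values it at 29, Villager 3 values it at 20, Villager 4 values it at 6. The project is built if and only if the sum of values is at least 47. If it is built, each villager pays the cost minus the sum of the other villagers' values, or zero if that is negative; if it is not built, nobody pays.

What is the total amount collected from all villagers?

Total value 57 ≥ cost 47, so it is built.
Villager 1: others sum to 55; max(0, 47 - 55) = 0.
Villager 2: others sum to 28; max(0, 47 - 28) = 19.
Villager 3: others sum to 37; max(0, 47 - 37) = 10.
Villager 4: others sum to 51; max(0, 47 - 51) = 0.
Total collected = 0 + 19 + 10 + 0 = 29.

29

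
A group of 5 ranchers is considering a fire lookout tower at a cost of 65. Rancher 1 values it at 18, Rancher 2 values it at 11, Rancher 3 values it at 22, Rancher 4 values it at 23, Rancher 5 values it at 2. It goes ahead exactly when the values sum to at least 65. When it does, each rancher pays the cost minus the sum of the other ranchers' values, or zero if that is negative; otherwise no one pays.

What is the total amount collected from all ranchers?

30

Total value 76 ≥ cost 65, so it is built.
Rancher 1: others sum to 58; max(0, 65 - 58) = 7.
Rancher 2: others sum to 65; max(0, 65 - 65) = 0.
Rancher 3: others sum to 54; max(0, 65 - 54) = 11.
Rancher 4: others sum to 53; max(0, 65 - 53) = 12.
Rancher 5: others sum to 74; max(0, 65 - 74) = 0.
Total collected = 7 + 0 + 11 + 12 + 0 = 30.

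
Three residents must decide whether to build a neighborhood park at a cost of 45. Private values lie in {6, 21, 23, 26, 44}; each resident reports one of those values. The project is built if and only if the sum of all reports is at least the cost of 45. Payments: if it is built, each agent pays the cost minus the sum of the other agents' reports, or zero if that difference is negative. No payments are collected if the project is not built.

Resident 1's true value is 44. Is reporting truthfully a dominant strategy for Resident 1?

Yes

Check each profile of the others' reports and compare truth against every alternative report.
Others report (6, 6): truth gives 11, best alternative gives 0.
Others report (6, 44): truth gives 44, best alternative gives 44.
Others report (21, 26): truth gives 44, best alternative gives 44.
Others report (21, 44): truth gives 44, best alternative gives 44.
Others report (23, 23): truth gives 44, best alternative gives 44.
Others report (23, 26): truth gives 44, best alternative gives 44.
(Remaining 19 profiles checked similarly; truth is weakly best in each.)
In every case the truthful report is at least as good as any alternative, so it is a dominant strategy.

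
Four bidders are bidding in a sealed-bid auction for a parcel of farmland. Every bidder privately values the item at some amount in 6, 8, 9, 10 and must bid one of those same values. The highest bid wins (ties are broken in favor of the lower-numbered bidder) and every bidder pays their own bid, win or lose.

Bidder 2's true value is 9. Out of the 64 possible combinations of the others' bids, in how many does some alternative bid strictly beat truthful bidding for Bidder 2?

50

Others bid (6, 6, 6): truth gives 0; bid 8 gives 1 > 0. Violating.
Others bid (6, 6, 8): truth gives 0; bid 8 gives 1 > 0. Violating.
Others bid (6, 6, 10): truth gives -9; bid 10 gives -1 > -9. Violating.
Others bid (6, 8, 6): truth gives 0; bid 8 gives 1 > 0. Violating.
Others bid (6, 6, 9): truth gives 0; no alternative beats it.
Others bid (6, 8, 9): truth gives 0; no alternative beats it.
(Checking all 64 profiles: 50 have a profitable deviation, 14 do not.)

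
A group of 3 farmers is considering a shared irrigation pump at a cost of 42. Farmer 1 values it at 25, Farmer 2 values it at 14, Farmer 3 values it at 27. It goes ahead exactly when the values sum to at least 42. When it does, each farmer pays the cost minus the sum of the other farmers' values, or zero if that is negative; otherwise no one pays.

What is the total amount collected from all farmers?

Total value 66 ≥ cost 42, so it is built.
Farmer 1: others sum to 41; max(0, 42 - 41) = 1.
Farmer 2: others sum to 52; max(0, 42 - 52) = 0.
Farmer 3: others sum to 39; max(0, 42 - 39) = 3.
Total collected = 1 + 0 + 3 = 4.

4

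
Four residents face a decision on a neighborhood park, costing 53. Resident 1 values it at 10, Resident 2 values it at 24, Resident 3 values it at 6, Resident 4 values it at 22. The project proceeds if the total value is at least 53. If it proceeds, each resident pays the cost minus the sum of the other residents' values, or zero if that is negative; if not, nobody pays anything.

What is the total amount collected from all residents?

Total value 62 ≥ cost 53, so it is built.
Resident 1: others sum to 52; max(0, 53 - 52) = 1.
Resident 2: others sum to 38; max(0, 53 - 38) = 15.
Resident 3: others sum to 56; max(0, 53 - 56) = 0.
Resident 4: others sum to 40; max(0, 53 - 40) = 13.
Total collected = 1 + 15 + 0 + 13 = 29.

29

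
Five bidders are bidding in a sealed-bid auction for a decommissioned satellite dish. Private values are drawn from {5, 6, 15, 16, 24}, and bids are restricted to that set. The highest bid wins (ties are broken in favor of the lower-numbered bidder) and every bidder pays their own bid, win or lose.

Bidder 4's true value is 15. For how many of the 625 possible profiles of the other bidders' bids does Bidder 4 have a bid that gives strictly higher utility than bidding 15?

Others bid (5, 5, 5, 5): truth gives 0; bid 6 gives 9 > 0. Violating.
Others bid (5, 5, 5, 6): truth gives 0; bid 6 gives 9 > 0. Violating.
Others bid (5, 5, 5, 16): truth gives -15; bid 16 gives -1 > -15. Violating.
Others bid (5, 5, 5, 24): truth gives -15; bid 5 gives -5 > -15. Violating.
Others bid (5, 5, 5, 15): truth gives 0; no alternative beats it.
Others bid (5, 5, 6, 5): truth gives 0; no alternative beats it.
(Checking all 625 profiles: 603 have a profitable deviation, 22 do not.)

603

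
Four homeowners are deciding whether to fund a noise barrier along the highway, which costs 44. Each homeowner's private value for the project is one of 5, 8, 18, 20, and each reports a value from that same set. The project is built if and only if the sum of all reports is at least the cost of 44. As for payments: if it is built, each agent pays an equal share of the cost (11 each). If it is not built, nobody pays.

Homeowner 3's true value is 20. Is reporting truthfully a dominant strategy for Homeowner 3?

Yes

Check each profile of the others' reports and compare truth against every alternative report.
Others report (8, 8, 8): truth gives 9, best alternative gives 0.
Others report (5, 5, 18): truth gives 9, best alternative gives 9.
Others report (5, 5, 20): truth gives 9, best alternative gives 9.
Others report (5, 8, 18): truth gives 9, best alternative gives 9.
Others report (5, 8, 20): truth gives 9, best alternative gives 9.
Others report (5, 18, 5): truth gives 9, best alternative gives 9.
(Remaining 58 profiles checked similarly; truth is weakly best in each.)
In every case the truthful report is at least as good as any alternative, so it is a dominant strategy.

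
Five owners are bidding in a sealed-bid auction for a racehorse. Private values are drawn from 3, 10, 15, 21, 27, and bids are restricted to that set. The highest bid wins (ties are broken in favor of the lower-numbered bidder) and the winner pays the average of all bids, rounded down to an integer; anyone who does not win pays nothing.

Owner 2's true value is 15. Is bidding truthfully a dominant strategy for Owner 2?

Consider the case where Owner 1 bids 3, Owner 3 bids 3, Owner 4 bids 3 and Owner 5 bids 3.
Truthful bid 15: wins, pays 5, utility 15 - 5 = 10.
Bid 10 instead: wins, pays 4, utility 15 - 4 = 11.
Since 11 > 10, bidding 10 is strictly better here, so truthful bidding is not dominant.

No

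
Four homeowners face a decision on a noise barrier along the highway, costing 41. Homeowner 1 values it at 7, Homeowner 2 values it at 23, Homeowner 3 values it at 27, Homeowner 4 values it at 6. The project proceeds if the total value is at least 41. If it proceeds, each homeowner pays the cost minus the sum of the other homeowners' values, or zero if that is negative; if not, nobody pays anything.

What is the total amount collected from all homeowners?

Total value 63 ≥ cost 41, so it is built.
Homeowner 1: others sum to 56; max(0, 41 - 56) = 0.
Homeowner 2: others sum to 40; max(0, 41 - 40) = 1.
Homeowner 3: others sum to 36; max(0, 41 - 36) = 5.
Homeowner 4: others sum to 57; max(0, 41 - 57) = 0.
Total collected = 0 + 1 + 5 + 0 = 6.

6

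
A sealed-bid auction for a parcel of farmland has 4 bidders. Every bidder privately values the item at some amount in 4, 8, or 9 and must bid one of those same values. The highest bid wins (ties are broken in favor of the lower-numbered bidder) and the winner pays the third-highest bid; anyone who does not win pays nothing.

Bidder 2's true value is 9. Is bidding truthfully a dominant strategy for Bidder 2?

Yes

Check each profile of the others' bids and compare truth against every alternative bid.
Others bid (4, 4, 9): truth gives 5, best alternative gives 0.
Others bid (4, 9, 4): truth gives 5, best alternative gives 0.
Others bid (8, 4, 4): truth gives 5, best alternative gives 0.
Others bid (4, 8, 9): truth gives 1, best alternative gives 0.
Others bid (4, 9, 8): truth gives 1, best alternative gives 0.
Others bid (8, 4, 8): truth gives 1, best alternative gives 0.
(Remaining 21 profiles checked similarly; truth is weakly best in each.)
In every case the truthful bid is at least as good as any alternative, so it is a dominant strategy.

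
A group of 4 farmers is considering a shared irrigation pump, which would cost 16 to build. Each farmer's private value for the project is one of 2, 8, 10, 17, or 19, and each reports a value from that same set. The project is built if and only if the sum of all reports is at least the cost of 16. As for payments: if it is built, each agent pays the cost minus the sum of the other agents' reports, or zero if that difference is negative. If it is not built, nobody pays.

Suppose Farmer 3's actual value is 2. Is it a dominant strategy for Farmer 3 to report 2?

Check each profile of the others' reports and compare truth against every alternative report.
Others report (2, 2, 8): truth gives 0, best alternative gives -2.
Others report (2, 8, 2): truth gives 0, best alternative gives -2.
Others report (8, 2, 2): truth gives 0, best alternative gives -2.
Others report (2, 2, 17): truth gives 2, best alternative gives 2.
Others report (2, 2, 19): truth gives 2, best alternative gives 2.
Others report (2, 8, 8): truth gives 2, best alternative gives 2.
(Remaining 119 profiles checked similarly; truth is weakly best in each.)
In every case the truthful report is at least as good as any alternative, so it is a dominant strategy.

Yes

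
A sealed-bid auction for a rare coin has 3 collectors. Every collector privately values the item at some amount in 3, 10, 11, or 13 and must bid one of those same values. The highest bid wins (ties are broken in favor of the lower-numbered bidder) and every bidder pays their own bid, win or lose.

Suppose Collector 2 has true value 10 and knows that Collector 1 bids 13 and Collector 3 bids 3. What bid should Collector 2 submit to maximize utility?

Bid 3: loses but pays 3, utility -3.
Bid 10: loses but pays 10, utility -10.
Bid 11: loses but pays 11, utility -11.
Bid 13: loses but pays 13, utility -13.
The best choice is 3 with utility -3.

3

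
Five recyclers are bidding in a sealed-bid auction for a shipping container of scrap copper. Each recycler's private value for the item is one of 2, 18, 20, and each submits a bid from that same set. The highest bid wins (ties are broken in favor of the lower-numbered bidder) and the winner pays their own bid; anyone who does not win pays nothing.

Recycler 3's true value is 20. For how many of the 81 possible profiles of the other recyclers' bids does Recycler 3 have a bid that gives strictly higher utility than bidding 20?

4

Others bid (2, 2, 2, 2): truth gives 0; bid 18 gives 2 > 0. Violating.
Others bid (2, 2, 2, 18): truth gives 0; bid 18 gives 2 > 0. Violating.
Others bid (2, 2, 18, 2): truth gives 0; bid 18 gives 2 > 0. Violating.
Others bid (2, 2, 18, 18): truth gives 0; bid 18 gives 2 > 0. Violating.
Others bid (2, 2, 2, 20): truth gives 0; no alternative beats it.
Others bid (2, 2, 18, 20): truth gives 0; no alternative beats it.
(Checking all 81 profiles: 4 have a profitable deviation, 77 do not.)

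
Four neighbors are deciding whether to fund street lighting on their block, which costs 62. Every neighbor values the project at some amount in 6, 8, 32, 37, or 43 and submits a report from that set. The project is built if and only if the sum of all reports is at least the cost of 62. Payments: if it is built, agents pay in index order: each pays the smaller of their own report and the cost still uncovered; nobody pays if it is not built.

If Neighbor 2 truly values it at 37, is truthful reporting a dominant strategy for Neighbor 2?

Consider the case where Neighbor 1 reports 6, Neighbor 3 reports 6 and Neighbor 4 reports 32.
Truthful report 37: project built, pays 37, utility 37 - 37 = 0.
Report 32 instead: project built, pays 32, utility 37 - 32 = 5.
Since 5 > 0, reporting 32 is strictly better here, so truthful reporting is not dominant.

No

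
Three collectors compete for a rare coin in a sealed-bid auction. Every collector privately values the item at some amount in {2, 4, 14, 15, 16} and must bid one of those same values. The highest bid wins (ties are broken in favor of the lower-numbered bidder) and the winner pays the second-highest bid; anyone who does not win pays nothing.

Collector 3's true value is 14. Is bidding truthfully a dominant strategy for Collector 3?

Yes

Check each profile of the others' bids and compare truth against every alternative bid.
Others bid (2, 2): truth gives 12, best alternative gives 12.
Others bid (2, 4): truth gives 10, best alternative gives 10.
Others bid (4, 2): truth gives 10, best alternative gives 10.
Others bid (4, 4): truth gives 10, best alternative gives 10.
Others bid (2, 14): truth gives 0, best alternative gives 0.
Others bid (2, 15): truth gives 0, best alternative gives 0.
(Remaining 19 profiles checked similarly; truth is weakly best in each.)
In every case the truthful bid is at least as good as any alternative, so it is a dominant strategy.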